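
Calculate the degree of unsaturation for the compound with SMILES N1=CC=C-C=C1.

4

Molecular formula from the SMILES: C5H5N.
DoU = (2C + 2 + N − H − X)/2 = (2·5 + 2 + 1 − 5 − 0)/2 = 8/2 = 4.
(Structurally: 1 ring(s) + 3 π bond(s) = 4.)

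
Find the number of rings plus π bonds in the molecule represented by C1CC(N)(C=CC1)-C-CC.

2

Molecular formula from the SMILES: C9H17N.
DoU = (2C + 2 + N − H − X)/2 = (2·9 + 2 + 1 − 17 − 0)/2 = 4/2 = 2.
(Structurally: 1 ring(s) + 1 π bond(s) = 2.)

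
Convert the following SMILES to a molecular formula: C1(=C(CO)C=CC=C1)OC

Heavy atoms from the SMILES: 8 C, 2 O.
Implicit hydrogens by atom environment:
  4 × C (aromatic): 1 H each → 4
  2 × C (aromatic): no H
  1 × C: 3 H
  1 × C: 2 H
  1 × O: 1 H
  1 × O: no H
  Total hydrogens = 10.
Molecular formula: C8H10O2

C8H10O2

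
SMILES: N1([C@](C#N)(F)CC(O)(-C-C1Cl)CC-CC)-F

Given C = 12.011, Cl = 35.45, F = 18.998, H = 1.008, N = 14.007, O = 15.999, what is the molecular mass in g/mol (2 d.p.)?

252.69

Molecular formula: C10H15ClF2N2O.
M = 10×12.011 + 1×35.45 + 2×18.998 + 15×1.008 + 2×14.007 + 1×15.999 = 252.69 g/mol.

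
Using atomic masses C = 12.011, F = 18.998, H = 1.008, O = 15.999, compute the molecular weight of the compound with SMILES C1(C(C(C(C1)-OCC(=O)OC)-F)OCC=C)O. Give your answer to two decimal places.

Molecular formula: C11H17FO5.
M = 11×12.011 + 1×18.998 + 17×1.008 + 5×15.999 = 248.25 g/mol.

248.25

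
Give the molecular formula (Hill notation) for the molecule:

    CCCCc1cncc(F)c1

C9H12FN

Heavy atoms from the SMILES: 9 C, 1 F, 1 N.
Implicit hydrogens by atom environment:
  3 × C: 2 H each → 6
  3 × C (aromatic): 1 H each → 3
  2 × C (aromatic): no H
  1 × C: 3 H
  1 × F: no H
  1 × N (aromatic): no H
  Total hydrogens = 12.
Molecular formula: C9H12FN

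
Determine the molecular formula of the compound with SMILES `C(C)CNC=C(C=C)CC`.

Heavy atoms from the SMILES: 9 C, 1 N.
Implicit hydrogens by atom environment:
  4 × C: 2 H each → 8
  2 × C: 3 H each → 6
  2 × C: 1 H each → 2
  1 × C: no H
  1 × N: 1 H
  Total hydrogens = 17.
Molecular formula: C9H17N

C9H17N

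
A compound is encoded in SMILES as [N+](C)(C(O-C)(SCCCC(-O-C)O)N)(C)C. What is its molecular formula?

Heavy atoms from the SMILES: 10 C, 2 N, 3 O, 1 S.
Implicit hydrogens by atom environment:
  5 × C: 3 H each → 15
  3 × C: 2 H each → 6
  2 × O: no H
  1 × C: 1 H
  1 × C: no H
  1 × N: 2 H
  1 × N (charge +1): no H
  1 × O: 1 H
  1 × S: no H
  Total hydrogens = 25.
Net charge +1.
Molecular formula: C10H25N2O3S+

C10H25N2O3S+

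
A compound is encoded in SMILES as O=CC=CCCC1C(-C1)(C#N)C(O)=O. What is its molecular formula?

C10H11NO3

Heavy atoms from the SMILES: 10 C, 1 N, 3 O.
Implicit hydrogens by atom environment:
  4 × C: 1 H each → 4
  3 × C: 2 H each → 6
  3 × C: no H
  2 × O: no H
  1 × N: no H
  1 × O: 1 H
  Total hydrogens = 11.
Molecular formula: C10H11NO3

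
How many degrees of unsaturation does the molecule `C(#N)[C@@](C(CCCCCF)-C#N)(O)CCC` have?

4

Molecular formula from the SMILES: C12H19FN2O.
DoU = (2C + 2 + N − H − X)/2 = (2·12 + 2 + 2 − 19 − 1)/2 = 8/2 = 4.
(Structurally: 0 ring(s) + 4 π bond(s) = 4.)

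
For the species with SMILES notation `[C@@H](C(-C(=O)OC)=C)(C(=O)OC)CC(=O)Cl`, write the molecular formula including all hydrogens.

Heavy atoms from the SMILES: 9 C, 1 Cl, 5 O.
Implicit hydrogens by atom environment:
  5 × O: no H
  4 × C: no H
  2 × C: 3 H each → 6
  2 × C: 2 H each → 4
  1 × C: 1 H
  1 × Cl: no H
  Total hydrogens = 11.
Molecular formula: C9H11ClO5

C9H11ClO5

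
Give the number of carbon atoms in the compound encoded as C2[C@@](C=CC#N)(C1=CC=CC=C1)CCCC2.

The symbol for carbon appears 15 times in the SMILES.

15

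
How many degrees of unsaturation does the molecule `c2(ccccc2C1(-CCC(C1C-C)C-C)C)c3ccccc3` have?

9

Molecular formula from the SMILES: C22H28.
DoU = (2C + 2 + N − H − X)/2 = (2·22 + 2 + 0 − 28 − 0)/2 = 18/2 = 9.
(Structurally: 3 ring(s) + 6 π bond(s) = 9.)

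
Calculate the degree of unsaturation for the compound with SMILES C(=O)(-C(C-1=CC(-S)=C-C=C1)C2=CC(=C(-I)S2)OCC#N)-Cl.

10

Molecular formula from the SMILES: C14H9ClINO2S2.
DoU = (2C + 2 + N − H − X)/2 = (2·14 + 2 + 1 − 9 − 2)/2 = 20/2 = 10.
(Structurally: 2 ring(s) + 8 π bond(s) = 10.)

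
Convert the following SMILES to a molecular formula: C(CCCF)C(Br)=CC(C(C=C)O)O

Heavy atoms from the SMILES: 1 Br, 10 C, 1 F, 2 O.
Implicit hydrogens by atom environment:
  5 × C: 2 H each → 10
  4 × C: 1 H each → 4
  2 × O: 1 H each → 2
  1 × Br: no H
  1 × C: no H
  1 × F: no H
  Total hydrogens = 16.
Molecular formula: C10H16BrFO2

C10H16BrFO2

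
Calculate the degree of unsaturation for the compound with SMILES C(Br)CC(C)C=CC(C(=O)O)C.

2

Molecular formula from the SMILES: C9H15BrO2.
DoU = (2C + 2 + N − H − X)/2 = (2·9 + 2 + 0 − 15 − 1)/2 = 4/2 = 2.
(Structurally: 0 ring(s) + 2 π bond(s) = 2.)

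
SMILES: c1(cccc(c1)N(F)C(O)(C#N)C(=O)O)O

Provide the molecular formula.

C9H7FN2O4

Heavy atoms from the SMILES: 9 C, 1 F, 2 N, 4 O.
Implicit hydrogens by atom environment:
  4 × C (aromatic): 1 H each → 4
  3 × C: no H
  3 × O: 1 H each → 3
  2 × C (aromatic): no H
  2 × N: no H
  1 × F: no H
  1 × O: no H
  Total hydrogens = 7.
Molecular formula: C9H7FN2O4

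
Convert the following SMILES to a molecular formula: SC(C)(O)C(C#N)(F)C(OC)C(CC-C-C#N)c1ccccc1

Heavy atoms from the SMILES: 17 C, 1 F, 2 N, 2 O, 1 S.
Implicit hydrogens by atom environment:
  5 × C (aromatic): 1 H each → 5
  4 × C: no H
  3 × C: 2 H each → 6
  2 × C: 3 H each → 6
  2 × C: 1 H each → 2
  2 × N: no H
  1 × C (aromatic): no H
  1 × F: no H
  1 × O: 1 H
  1 × O: no H
  1 × S: 1 H
  Total hydrogens = 21.
Molecular formula: C17H21FN2O2S

C17H21FN2O2S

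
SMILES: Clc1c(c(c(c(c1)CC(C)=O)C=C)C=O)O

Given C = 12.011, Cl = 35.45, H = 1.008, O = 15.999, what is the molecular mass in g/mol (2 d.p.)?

238.67

Molecular formula: C12H11ClO3.
M = 12×12.011 + 1×35.45 + 11×1.008 + 3×15.999 = 238.67 g/mol.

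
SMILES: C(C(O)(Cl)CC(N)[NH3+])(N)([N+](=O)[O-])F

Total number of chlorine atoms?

1

The symbol for chlorine appears 1 time in the SMILES.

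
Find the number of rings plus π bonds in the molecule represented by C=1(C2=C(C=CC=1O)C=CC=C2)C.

Molecular formula from the SMILES: C11H10O.
DoU = (2C + 2 + N − H − X)/2 = (2·11 + 2 + 0 − 10 − 0)/2 = 14/2 = 7.
(Structurally: 2 ring(s) + 5 π bond(s) = 7.)

7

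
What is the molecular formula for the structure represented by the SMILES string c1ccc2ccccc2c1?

Heavy atoms from the SMILES: 10 C.
Implicit hydrogens by atom environment:
  8 × C (aromatic): 1 H each → 8
  2 × C (aromatic): no H
  Total hydrogens = 8.
Molecular formula: C10H8

C10H8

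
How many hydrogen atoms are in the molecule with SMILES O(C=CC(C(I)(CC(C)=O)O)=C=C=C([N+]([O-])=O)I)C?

Hydrogens are implicit in SMILES; fill each atom to its normal valence:
  6 × C: no H
  3 × O: no H
  2 × C: 3 H each → 6
  2 × C: 1 H each → 2
  2 × I: no H
  1 × C: 2 H
  1 × N (charge +1): no H
  1 × O: 1 H
  1 × O (charge -1): no H
  Total hydrogens = 11.

11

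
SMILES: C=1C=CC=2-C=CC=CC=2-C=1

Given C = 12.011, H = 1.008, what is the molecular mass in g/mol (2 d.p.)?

128.17

Molecular formula: C10H8.
M = 10×12.011 + 8×1.008 = 128.17 g/mol.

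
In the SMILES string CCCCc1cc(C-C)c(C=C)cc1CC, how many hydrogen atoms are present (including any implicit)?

Hydrogens are implicit in SMILES; fill each atom to its normal valence:
  6 × C: 2 H each → 12
  4 × C (aromatic): no H
  3 × C: 3 H each → 9
  2 × C (aromatic): 1 H each → 2
  1 × C: 1 H
  Total hydrogens = 24.

24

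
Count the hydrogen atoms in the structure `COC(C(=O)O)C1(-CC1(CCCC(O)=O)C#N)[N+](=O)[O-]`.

Hydrogens are implicit in SMILES; fill each atom to its normal valence:
  5 × C: no H
  4 × C: 2 H each → 8
  4 × O: no H
  2 × O: 1 H each → 2
  1 × C: 3 H
  1 × C: 1 H
  1 × N (charge +1): no H
  1 × N: no H
  1 × O (charge -1): no H
  Total hydrogens = 14.

14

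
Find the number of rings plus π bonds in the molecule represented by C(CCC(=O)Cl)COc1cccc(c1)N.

5

Molecular formula from the SMILES: C11H14ClNO2.
DoU = (2C + 2 + N − H − X)/2 = (2·11 + 2 + 1 − 14 − 1)/2 = 10/2 = 5.
(Structurally: 1 ring(s) + 4 π bond(s) = 5.)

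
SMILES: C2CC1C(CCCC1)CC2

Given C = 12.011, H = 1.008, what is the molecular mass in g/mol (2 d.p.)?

Molecular formula: C10H18.
M = 10×12.011 + 18×1.008 = 138.25 g/mol.

138.25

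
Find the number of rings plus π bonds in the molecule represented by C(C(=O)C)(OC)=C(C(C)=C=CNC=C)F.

Molecular formula from the SMILES: C11H14FNO2.
DoU = (2C + 2 + N − H − X)/2 = (2·11 + 2 + 1 − 14 − 1)/2 = 10/2 = 5.
(Structurally: 0 ring(s) + 5 π bond(s) = 5.)

5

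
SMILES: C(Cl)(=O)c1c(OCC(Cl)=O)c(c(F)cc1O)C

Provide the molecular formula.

Heavy atoms from the SMILES: 10 C, 2 Cl, 1 F, 4 O.
Implicit hydrogens by atom environment:
  5 × C (aromatic): no H
  3 × O: no H
  2 × C: no H
  2 × Cl: no H
  1 × C: 3 H
  1 × C: 2 H
  1 × C (aromatic): 1 H
  1 × F: no H
  1 × O: 1 H
  Total hydrogens = 7.
Molecular formula: C10H7Cl2FO4

C10H7Cl2FO4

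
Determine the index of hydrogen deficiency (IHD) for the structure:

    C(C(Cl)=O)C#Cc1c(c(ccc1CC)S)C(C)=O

Molecular formula from the SMILES: C14H13ClO2S.
DoU = (2C + 2 + N − H − X)/2 = (2·14 + 2 + 0 − 13 − 1)/2 = 16/2 = 8.
(Structurally: 1 ring(s) + 7 π bond(s) = 8.)

8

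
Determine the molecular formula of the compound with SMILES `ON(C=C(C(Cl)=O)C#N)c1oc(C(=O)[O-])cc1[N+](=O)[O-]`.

Heavy atoms from the SMILES: 9 C, 1 Cl, 3 N, 7 O.
Implicit hydrogens by atom environment:
  4 × C: no H
  3 × C (aromatic): no H
  3 × O: no H
  2 × N: no H
  2 × O (charge -1): no H
  1 × C (aromatic): 1 H
  1 × C: 1 H
  1 × Cl: no H
  1 × N (charge +1): no H
  1 × O: 1 H
  1 × O (aromatic): no H
  Total hydrogens = 3.
Net charge -1.
Molecular formula: C9H3ClN3O7-

C9H3ClN3O7-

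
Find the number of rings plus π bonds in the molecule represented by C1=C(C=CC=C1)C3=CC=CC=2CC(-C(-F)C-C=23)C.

Molecular formula from the SMILES: C17H17F.
DoU = (2C + 2 + N − H − X)/2 = (2·17 + 2 + 0 − 17 − 1)/2 = 18/2 = 9.
(Structurally: 3 ring(s) + 6 π bond(s) = 9.)

9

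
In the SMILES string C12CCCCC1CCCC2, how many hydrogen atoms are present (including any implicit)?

18

Hydrogens are implicit in SMILES; fill each atom to its normal valence:
  8 × C: 2 H each → 16
  2 × C: 1 H each → 2
  Total hydrogens = 18.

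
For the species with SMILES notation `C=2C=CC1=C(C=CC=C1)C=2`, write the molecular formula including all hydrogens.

C10H8

Heavy atoms from the SMILES: 10 C.
Implicit hydrogens by atom environment:
  8 × C (aromatic): 1 H each → 8
  2 × C (aromatic): no H
  Total hydrogens = 8.
Molecular formula: C10H8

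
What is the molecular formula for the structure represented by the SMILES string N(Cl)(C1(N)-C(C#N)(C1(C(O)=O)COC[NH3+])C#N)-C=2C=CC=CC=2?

C14H15ClN5O3+

Heavy atoms from the SMILES: 14 C, 1 Cl, 5 N, 3 O.
Implicit hydrogens by atom environment:
  6 × C: no H
  5 × C (aromatic): 1 H each → 5
  3 × N: no H
  2 × C: 2 H each → 4
  2 × O: no H
  1 × C (aromatic): no H
  1 × Cl: no H
  1 × N (charge +1): 3 H
  1 × N: 2 H
  1 × O: 1 H
  Total hydrogens = 15.
Net charge +1.
Molecular formula: C14H15ClN5O3+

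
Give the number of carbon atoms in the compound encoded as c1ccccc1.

6

The symbol for carbon appears 6 times in the SMILES. Lowercase c denotes aromatic carbon and counts toward C.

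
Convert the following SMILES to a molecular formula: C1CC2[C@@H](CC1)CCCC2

C10H18

Heavy atoms from the SMILES: 10 C.
Implicit hydrogens by atom environment:
  8 × C: 2 H each → 16
  2 × C: 1 H each → 2
  Total hydrogens = 18.
Molecular formula: C10H18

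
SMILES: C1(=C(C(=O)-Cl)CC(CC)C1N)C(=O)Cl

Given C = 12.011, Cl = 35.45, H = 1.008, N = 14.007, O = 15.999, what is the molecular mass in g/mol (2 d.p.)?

236.09

Molecular formula: C9H11Cl2NO2.
M = 9×12.011 + 2×35.45 + 11×1.008 + 1×14.007 + 2×15.999 = 236.09 g/mol.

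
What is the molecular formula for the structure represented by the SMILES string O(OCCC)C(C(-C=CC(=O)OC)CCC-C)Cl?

Heavy atoms from the SMILES: 13 C, 1 Cl, 4 O.
Implicit hydrogens by atom environment:
  5 × C: 2 H each → 10
  4 × C: 1 H each → 4
  4 × O: no H
  3 × C: 3 H each → 9
  1 × C: no H
  1 × Cl: no H
  Total hydrogens = 23.
Molecular formula: C13H23ClO4

C13H23ClO4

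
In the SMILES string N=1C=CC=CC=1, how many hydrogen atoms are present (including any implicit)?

5

Hydrogens are implicit in SMILES; fill each atom to its normal valence:
  5 × C (aromatic): 1 H each → 5
  1 × N (aromatic): no H
  Total hydrogens = 5.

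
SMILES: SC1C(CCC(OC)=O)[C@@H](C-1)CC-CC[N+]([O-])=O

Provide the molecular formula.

C12H21NO4S

Heavy atoms from the SMILES: 12 C, 1 N, 4 O, 1 S.
Implicit hydrogens by atom environment:
  7 × C: 2 H each → 14
  3 × C: 1 H each → 3
  3 × O: no H
  1 × C: 3 H
  1 × C: no H
  1 × N (charge +1): no H
  1 × O (charge -1): no H
  1 × S: 1 H
  Total hydrogens = 21.
Molecular formula: C12H21NO4S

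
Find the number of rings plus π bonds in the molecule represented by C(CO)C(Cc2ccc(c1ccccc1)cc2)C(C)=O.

Molecular formula from the SMILES: C18H20O2.
DoU = (2C + 2 + N − H − X)/2 = (2·18 + 2 + 0 − 20 − 0)/2 = 18/2 = 9.
(Structurally: 2 ring(s) + 7 π bond(s) = 9.)

9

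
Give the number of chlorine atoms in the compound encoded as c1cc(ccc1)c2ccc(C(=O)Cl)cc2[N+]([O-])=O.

1

The symbol for chlorine appears 1 time in the SMILES.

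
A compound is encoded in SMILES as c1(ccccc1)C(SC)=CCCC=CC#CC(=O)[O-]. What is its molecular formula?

Heavy atoms from the SMILES: 16 C, 2 O, 1 S.
Implicit hydrogens by atom environment:
  5 × C (aromatic): 1 H each → 5
  4 × C: no H
  3 × C: 1 H each → 3
  2 × C: 2 H each → 4
  1 × C: 3 H
  1 × C (aromatic): no H
  1 × O: no H
  1 × O (charge -1): no H
  1 × S: no H
  Total hydrogens = 15.
Net charge -1.
Molecular formula: C16H15O2S-

C16H15O2S-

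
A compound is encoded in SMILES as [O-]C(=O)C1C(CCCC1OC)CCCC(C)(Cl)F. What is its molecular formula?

C13H21ClFO3-

Heavy atoms from the SMILES: 13 C, 1 Cl, 1 F, 3 O.
Implicit hydrogens by atom environment:
  6 × C: 2 H each → 12
  3 × C: 1 H each → 3
  2 × C: 3 H each → 6
  2 × C: no H
  2 × O: no H
  1 × Cl: no H
  1 × F: no H
  1 × O (charge -1): no H
  Total hydrogens = 21.
Net charge -1.
Molecular formula: C13H21ClFO3-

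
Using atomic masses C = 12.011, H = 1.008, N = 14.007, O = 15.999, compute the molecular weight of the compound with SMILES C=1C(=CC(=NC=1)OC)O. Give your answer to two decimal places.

Molecular formula: C6H7NO2.
M = 6×12.011 + 7×1.008 + 1×14.007 + 2×15.999 = 125.13 g/mol.

125.13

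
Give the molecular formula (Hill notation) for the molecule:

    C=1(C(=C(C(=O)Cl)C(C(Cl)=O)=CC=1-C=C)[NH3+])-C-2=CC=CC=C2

Heavy atoms from the SMILES: 16 C, 2 Cl, 1 N, 2 O.
Implicit hydrogens by atom environment:
  6 × C (aromatic): 1 H each → 6
  6 × C (aromatic): no H
  2 × C: no H
  2 × Cl: no H
  2 × O: no H
  1 × C: 2 H
  1 × C: 1 H
  1 × N (charge +1): 3 H
  Total hydrogens = 12.
Net charge +1.
Molecular formula: C16H12Cl2NO2+

C16H12Cl2NO2+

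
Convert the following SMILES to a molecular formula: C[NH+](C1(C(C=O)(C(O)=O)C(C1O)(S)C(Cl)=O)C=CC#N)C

C12H14ClN2O5S+

Heavy atoms from the SMILES: 12 C, 1 Cl, 2 N, 5 O, 1 S.
Implicit hydrogens by atom environment:
  6 × C: no H
  4 × C: 1 H each → 4
  3 × O: no H
  2 × C: 3 H each → 6
  2 × O: 1 H each → 2
  1 × Cl: no H
  1 × N (charge +1): 1 H
  1 × N: no H
  1 × S: 1 H
  Total hydrogens = 14.
Net charge +1.
Molecular formula: C12H14ClN2O5S+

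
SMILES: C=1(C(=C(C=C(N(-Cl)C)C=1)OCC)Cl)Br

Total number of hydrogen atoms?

Hydrogens are implicit in SMILES; fill each atom to its normal valence:
  4 × C (aromatic): no H
  2 × C: 3 H each → 6
  2 × C (aromatic): 1 H each → 2
  2 × Cl: no H
  1 × Br: no H
  1 × C: 2 H
  1 × N: no H
  1 × O: no H
  Total hydrogens = 10.

10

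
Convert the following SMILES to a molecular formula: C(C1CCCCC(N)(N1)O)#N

C7H13N3O

Heavy atoms from the SMILES: 7 C, 3 N, 1 O.
Implicit hydrogens by atom environment:
  4 × C: 2 H each → 8
  2 × C: no H
  1 × C: 1 H
  1 × N: 2 H
  1 × N: 1 H
  1 × N: no H
  1 × O: 1 H
  Total hydrogens = 13.
Molecular formula: C7H13N3O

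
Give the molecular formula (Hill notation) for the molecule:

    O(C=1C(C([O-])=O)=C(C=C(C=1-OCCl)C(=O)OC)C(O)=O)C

Heavy atoms from the SMILES: 12 C, 1 Cl, 8 O.
Implicit hydrogens by atom environment:
  6 × O: no H
  5 × C (aromatic): no H
  3 × C: no H
  2 × C: 3 H each → 6
  1 × C: 2 H
  1 × C (aromatic): 1 H
  1 × Cl: no H
  1 × O: 1 H
  1 × O (charge -1): no H
  Total hydrogens = 10.
Net charge -1.
Molecular formula: C12H10ClO8-

C12H10ClO8-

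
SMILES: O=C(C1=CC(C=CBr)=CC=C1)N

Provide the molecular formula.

Heavy atoms from the SMILES: 1 Br, 9 C, 1 N, 1 O.
Implicit hydrogens by atom environment:
  4 × C (aromatic): 1 H each → 4
  2 × C: 1 H each → 2
  2 × C (aromatic): no H
  1 × Br: no H
  1 × C: no H
  1 × N: 2 H
  1 × O: no H
  Total hydrogens = 8.
Molecular formula: C9H8BrNO

C9H8BrNO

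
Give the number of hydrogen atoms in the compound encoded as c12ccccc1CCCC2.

Hydrogens are implicit in SMILES; fill each atom to its normal valence:
  4 × C: 2 H each → 8
  4 × C (aromatic): 1 H each → 4
  2 × C (aromatic): no H
  Total hydrogens = 12.

12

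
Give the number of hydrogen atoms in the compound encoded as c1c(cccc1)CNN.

10

Hydrogens are implicit in SMILES; fill each atom to its normal valence:
  5 × C (aromatic): 1 H each → 5
  1 × C: 2 H
  1 × C (aromatic): no H
  1 × N: 2 H
  1 × N: 1 H
  Total hydrogens = 10.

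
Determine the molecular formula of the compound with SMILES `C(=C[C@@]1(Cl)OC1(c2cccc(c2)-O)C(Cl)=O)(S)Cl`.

C11H7Cl3O3S

Heavy atoms from the SMILES: 11 C, 3 Cl, 3 O, 1 S.
Implicit hydrogens by atom environment:
  4 × C (aromatic): 1 H each → 4
  4 × C: no H
  3 × Cl: no H
  2 × C (aromatic): no H
  2 × O: no H
  1 × C: 1 H
  1 × O: 1 H
  1 × S: 1 H
  Total hydrogens = 7.
Molecular formula: C11H7Cl3O3S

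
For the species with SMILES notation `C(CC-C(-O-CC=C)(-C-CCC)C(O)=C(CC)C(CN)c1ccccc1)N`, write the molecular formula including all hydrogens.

C23H38N2O2

Heavy atoms from the SMILES: 23 C, 2 N, 2 O.
Implicit hydrogens by atom environment:
  10 × C: 2 H each → 20
  5 × C (aromatic): 1 H each → 5
  3 × C: no H
  2 × C: 3 H each → 6
  2 × C: 1 H each → 2
  2 × N: 2 H each → 4
  1 × C (aromatic): no H
  1 × O: 1 H
  1 × O: no H
  Total hydrogens = 38.
Molecular formula: C23H38N2O2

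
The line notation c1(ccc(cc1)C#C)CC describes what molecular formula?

C10H10

Heavy atoms from the SMILES: 10 C.
Implicit hydrogens by atom environment:
  4 × C (aromatic): 1 H each → 4
  2 × C (aromatic): no H
  1 × C: 3 H
  1 × C: 2 H
  1 × C: 1 H
  1 × C: no H
  Total hydrogens = 10.
Molecular formula: C10H10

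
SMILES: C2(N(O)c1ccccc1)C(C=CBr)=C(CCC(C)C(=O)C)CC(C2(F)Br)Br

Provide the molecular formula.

Heavy atoms from the SMILES: 3 Br, 20 C, 1 F, 1 N, 2 O.
Implicit hydrogens by atom environment:
  5 × C: 1 H each → 5
  5 × C (aromatic): 1 H each → 5
  4 × C: no H
  3 × Br: no H
  3 × C: 2 H each → 6
  2 × C: 3 H each → 6
  1 × C (aromatic): no H
  1 × F: no H
  1 × N: no H
  1 × O: 1 H
  1 × O: no H
  Total hydrogens = 23.
Molecular formula: C20H23Br3FNO2

C20H23Br3FNO2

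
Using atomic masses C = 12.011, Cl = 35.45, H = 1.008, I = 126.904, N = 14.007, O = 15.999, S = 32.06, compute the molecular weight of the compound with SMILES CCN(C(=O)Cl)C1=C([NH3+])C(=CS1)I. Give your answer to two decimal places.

Molecular formula: C7H9ClIN2OS+.
M = 7×12.011 + 1×35.45 + 9×1.008 + 1×126.904 + 2×14.007 + 1×15.999 + 1×32.06 = 331.58 g/mol.

331.58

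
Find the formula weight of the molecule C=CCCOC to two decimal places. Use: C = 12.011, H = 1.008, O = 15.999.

Molecular formula: C5H10O.
M = 5×12.011 + 10×1.008 + 1×15.999 = 86.13 g/mol.

86.13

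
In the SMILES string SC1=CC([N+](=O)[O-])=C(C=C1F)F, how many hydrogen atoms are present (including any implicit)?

Hydrogens are implicit in SMILES; fill each atom to its normal valence:
  4 × C (aromatic): no H
  2 × C (aromatic): 1 H each → 2
  2 × F: no H
  1 × N (charge +1): no H
  1 × O: no H
  1 × O (charge -1): no H
  1 × S: 1 H
  Total hydrogens = 3.

3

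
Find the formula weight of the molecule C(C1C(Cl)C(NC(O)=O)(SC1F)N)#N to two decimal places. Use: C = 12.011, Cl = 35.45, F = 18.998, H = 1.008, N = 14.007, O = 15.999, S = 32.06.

Molecular formula: C6H7ClFN3O2S.
M = 6×12.011 + 1×35.45 + 1×18.998 + 7×1.008 + 3×14.007 + 2×15.999 + 1×32.06 = 239.65 g/mol.

239.65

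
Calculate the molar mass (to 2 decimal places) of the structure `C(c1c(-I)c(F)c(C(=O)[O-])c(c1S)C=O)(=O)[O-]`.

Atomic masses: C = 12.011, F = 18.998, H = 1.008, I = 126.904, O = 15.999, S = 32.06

Molecular formula: [C9H2FIO5S]2-.
M = 9×12.011 + 1×18.998 + 2×1.008 + 1×126.904 + 5×15.999 + 1×32.06 = 368.07 g/mol.

368.07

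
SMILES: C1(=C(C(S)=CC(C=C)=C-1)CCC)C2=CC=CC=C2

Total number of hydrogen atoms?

Hydrogens are implicit in SMILES; fill each atom to its normal valence:
  7 × C (aromatic): 1 H each → 7
  5 × C (aromatic): no H
  3 × C: 2 H each → 6
  1 × C: 3 H
  1 × C: 1 H
  1 × S: 1 H
  Total hydrogens = 18.

18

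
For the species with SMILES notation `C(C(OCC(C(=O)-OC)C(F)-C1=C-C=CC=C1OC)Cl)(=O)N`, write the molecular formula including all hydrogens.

Heavy atoms from the SMILES: 14 C, 1 Cl, 1 F, 1 N, 5 O.
Implicit hydrogens by atom environment:
  5 × O: no H
  4 × C (aromatic): 1 H each → 4
  3 × C: 1 H each → 3
  2 × C: 3 H each → 6
  2 × C (aromatic): no H
  2 × C: no H
  1 × C: 2 H
  1 × Cl: no H
  1 × F: no H
  1 × N: 2 H
  Total hydrogens = 17.
Molecular formula: C14H17ClFNO5

C14H17ClFNO5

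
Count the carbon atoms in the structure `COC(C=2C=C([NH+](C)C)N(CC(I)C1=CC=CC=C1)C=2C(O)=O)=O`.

The symbol for carbon appears 17 times in the SMILES.

17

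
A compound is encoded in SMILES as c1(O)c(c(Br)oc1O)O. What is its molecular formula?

C4H3BrO4

Heavy atoms from the SMILES: 1 Br, 4 C, 4 O.
Implicit hydrogens by atom environment:
  4 × C (aromatic): no H
  3 × O: 1 H each → 3
  1 × Br: no H
  1 × O (aromatic): no H
  Total hydrogens = 3.
Molecular formula: C4H3BrO4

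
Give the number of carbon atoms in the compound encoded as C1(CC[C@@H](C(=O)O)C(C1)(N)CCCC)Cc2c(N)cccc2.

The symbol for carbon appears 18 times in the SMILES. Lowercase c denotes aromatic carbon and counts toward C.

18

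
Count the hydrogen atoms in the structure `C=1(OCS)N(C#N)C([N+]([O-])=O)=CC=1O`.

Hydrogens are implicit in SMILES; fill each atom to its normal valence:
  3 × C (aromatic): no H
  2 × O: no H
  1 × C: 2 H
  1 × C (aromatic): 1 H
  1 × C: no H
  1 × N (aromatic): no H
  1 × N (charge +1): no H
  1 × N: no H
  1 × O: 1 H
  1 × O (charge -1): no H
  1 × S: 1 H
  Total hydrogens = 5.

5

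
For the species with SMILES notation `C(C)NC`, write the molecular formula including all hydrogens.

Heavy atoms from the SMILES: 3 C, 1 N.
Implicit hydrogens by atom environment:
  2 × C: 3 H each → 6
  1 × C: 2 H
  1 × N: 1 H
  Total hydrogens = 9.
Molecular formula: C3H9N

C3H9N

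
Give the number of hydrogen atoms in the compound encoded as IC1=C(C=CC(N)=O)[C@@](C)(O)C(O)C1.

Hydrogens are implicit in SMILES; fill each atom to its normal valence:
  4 × C: no H
  3 × C: 1 H each → 3
  2 × O: 1 H each → 2
  1 × C: 3 H
  1 × C: 2 H
  1 × I: no H
  1 × N: 2 H
  1 × O: no H
  Total hydrogens = 12.

12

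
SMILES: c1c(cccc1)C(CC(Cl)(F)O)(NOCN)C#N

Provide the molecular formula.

Heavy atoms from the SMILES: 11 C, 1 Cl, 1 F, 3 N, 2 O.
Implicit hydrogens by atom environment:
  5 × C (aromatic): 1 H each → 5
  3 × C: no H
  2 × C: 2 H each → 4
  1 × C (aromatic): no H
  1 × Cl: no H
  1 × F: no H
  1 × N: 2 H
  1 × N: 1 H
  1 × N: no H
  1 × O: 1 H
  1 × O: no H
  Total hydrogens = 13.
Molecular formula: C11H13ClFN3O2

C11H13ClFN3O2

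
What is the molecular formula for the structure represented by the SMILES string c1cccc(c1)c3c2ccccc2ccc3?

Heavy atoms from the SMILES: 16 C.
Implicit hydrogens by atom environment:
  12 × C (aromatic): 1 H each → 12
  4 × C (aromatic): no H
  Total hydrogens = 12.
Molecular formula: C16H12

C16H12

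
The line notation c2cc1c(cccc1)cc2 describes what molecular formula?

C10H8

Heavy atoms from the SMILES: 10 C.
Implicit hydrogens by atom environment:
  8 × C (aromatic): 1 H each → 8
  2 × C (aromatic): no H
  Total hydrogens = 8.
Molecular formula: C10H8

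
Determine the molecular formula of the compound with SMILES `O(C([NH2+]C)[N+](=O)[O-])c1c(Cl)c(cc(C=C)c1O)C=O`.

Heavy atoms from the SMILES: 11 C, 1 Cl, 2 N, 5 O.
Implicit hydrogens by atom environment:
  5 × C (aromatic): no H
  3 × C: 1 H each → 3
  3 × O: no H
  1 × C: 3 H
  1 × C: 2 H
  1 × C (aromatic): 1 H
  1 × Cl: no H
  1 × N (charge +1): 2 H
  1 × N (charge +1): no H
  1 × O: 1 H
  1 × O (charge -1): no H
  Total hydrogens = 12.
Net charge +1.
Molecular formula: C11H12ClN2O5+

C11H12ClN2O5+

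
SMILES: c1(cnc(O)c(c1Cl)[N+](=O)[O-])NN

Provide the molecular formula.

C5H5ClN4O3

Heavy atoms from the SMILES: 5 C, 1 Cl, 4 N, 3 O.
Implicit hydrogens by atom environment:
  4 × C (aromatic): no H
  1 × C (aromatic): 1 H
  1 × Cl: no H
  1 × N: 2 H
  1 × N: 1 H
  1 × N (aromatic): no H
  1 × N (charge +1): no H
  1 × O: 1 H
  1 × O: no H
  1 × O (charge -1): no H
  Total hydrogens = 5.
Molecular formula: C5H5ClN4O3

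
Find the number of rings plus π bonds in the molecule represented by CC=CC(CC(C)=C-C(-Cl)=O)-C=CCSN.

4

Molecular formula from the SMILES: C12H18ClNOS.
DoU = (2C + 2 + N − H − X)/2 = (2·12 + 2 + 1 − 18 − 1)/2 = 8/2 = 4.
(Structurally: 0 ring(s) + 4 π bond(s) = 4.)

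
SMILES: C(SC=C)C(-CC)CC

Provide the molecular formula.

Heavy atoms from the SMILES: 8 C, 1 S.
Implicit hydrogens by atom environment:
  4 × C: 2 H each → 8
  2 × C: 3 H each → 6
  2 × C: 1 H each → 2
  1 × S: no H
  Total hydrogens = 16.
Molecular formula: C8H16S

C8H16S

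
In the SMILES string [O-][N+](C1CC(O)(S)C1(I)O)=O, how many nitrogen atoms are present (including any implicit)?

The symbol for nitrogen appears 1 time in the SMILES.

1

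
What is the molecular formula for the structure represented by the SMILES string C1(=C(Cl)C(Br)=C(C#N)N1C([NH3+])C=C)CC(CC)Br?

C12H15Br2ClN3+

Heavy atoms from the SMILES: 2 Br, 12 C, 1 Cl, 3 N.
Implicit hydrogens by atom environment:
  4 × C (aromatic): no H
  3 × C: 2 H each → 6
  3 × C: 1 H each → 3
  2 × Br: no H
  1 × C: 3 H
  1 × C: no H
  1 × Cl: no H
  1 × N (charge +1): 3 H
  1 × N (aromatic): no H
  1 × N: no H
  Total hydrogens = 15.
Net charge +1.
Molecular formula: C12H15Br2ClN3+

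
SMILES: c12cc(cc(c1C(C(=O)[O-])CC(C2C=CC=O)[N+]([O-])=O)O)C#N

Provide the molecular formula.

C15H11N2O6-

Heavy atoms from the SMILES: 15 C, 2 N, 6 O.
Implicit hydrogens by atom environment:
  6 × C: 1 H each → 6
  4 × C (aromatic): no H
  3 × O: no H
  2 × C (aromatic): 1 H each → 2
  2 × C: no H
  2 × O (charge -1): no H
  1 × C: 2 H
  1 × N (charge +1): no H
  1 × N: no H
  1 × O: 1 H
  Total hydrogens = 11.
Net charge -1.
Molecular formula: C15H11N2O6-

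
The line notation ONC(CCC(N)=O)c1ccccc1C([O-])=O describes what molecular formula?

Heavy atoms from the SMILES: 11 C, 2 N, 4 O.
Implicit hydrogens by atom environment:
  4 × C (aromatic): 1 H each → 4
  2 × C: 2 H each → 4
  2 × C (aromatic): no H
  2 × C: no H
  2 × O: no H
  1 × C: 1 H
  1 × N: 2 H
  1 × N: 1 H
  1 × O: 1 H
  1 × O (charge -1): no H
  Total hydrogens = 13.
Net charge -1.
Molecular formula: C11H13N2O4-

C11H13N2O4-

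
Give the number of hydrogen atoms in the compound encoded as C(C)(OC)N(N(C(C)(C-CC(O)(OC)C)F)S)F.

22

Hydrogens are implicit in SMILES; fill each atom to its normal valence:
  5 × C: 3 H each → 15
  2 × C: 2 H each → 4
  2 × C: no H
  2 × F: no H
  2 × N: no H
  2 × O: no H
  1 × C: 1 H
  1 × O: 1 H
  1 × S: 1 H
  Total hydrogens = 22.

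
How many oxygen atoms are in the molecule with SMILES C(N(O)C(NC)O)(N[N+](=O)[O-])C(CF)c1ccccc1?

4

The symbol for oxygen appears 4 times in the SMILES.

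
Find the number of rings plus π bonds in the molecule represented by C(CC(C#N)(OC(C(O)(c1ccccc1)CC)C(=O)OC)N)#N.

9

Molecular formula from the SMILES: C16H19N3O4.
DoU = (2C + 2 + N − H − X)/2 = (2·16 + 2 + 3 − 19 − 0)/2 = 18/2 = 9.
(Structurally: 1 ring(s) + 8 π bond(s) = 9.)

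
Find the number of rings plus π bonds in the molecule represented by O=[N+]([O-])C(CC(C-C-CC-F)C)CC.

Molecular formula from the SMILES: C10H20FNO2.
DoU = (2C + 2 + N − H − X)/2 = (2·10 + 2 + 1 − 20 − 1)/2 = 2/2 = 1.
(Structurally: 0 ring(s) + 1 π bond(s) = 1.)

1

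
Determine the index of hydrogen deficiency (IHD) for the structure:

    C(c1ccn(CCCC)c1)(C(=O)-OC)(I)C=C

5

Molecular formula from the SMILES: C13H18INO2.
DoU = (2C + 2 + N − H − X)/2 = (2·13 + 2 + 1 − 18 − 1)/2 = 10/2 = 5.
(Structurally: 1 ring(s) + 4 π bond(s) = 5.)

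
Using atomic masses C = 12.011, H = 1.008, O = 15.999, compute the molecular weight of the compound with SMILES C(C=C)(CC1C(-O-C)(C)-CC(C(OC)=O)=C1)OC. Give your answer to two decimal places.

254.33

Molecular formula: C14H22O4.
M = 14×12.011 + 22×1.008 + 4×15.999 = 254.33 g/mol.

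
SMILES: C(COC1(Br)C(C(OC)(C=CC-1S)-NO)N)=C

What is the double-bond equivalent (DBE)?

3

Molecular formula from the SMILES: C10H17BrN2O3S.
DoU = (2C + 2 + N − H − X)/2 = (2·10 + 2 + 2 − 17 − 1)/2 = 6/2 = 3.
(Structurally: 1 ring(s) + 2 π bond(s) = 3.)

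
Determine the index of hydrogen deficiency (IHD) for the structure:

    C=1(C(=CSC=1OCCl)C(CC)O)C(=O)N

4

Molecular formula from the SMILES: C9H12ClNO3S.
DoU = (2C + 2 + N − H − X)/2 = (2·9 + 2 + 1 − 12 − 1)/2 = 8/2 = 4.
(Structurally: 1 ring(s) + 3 π bond(s) = 4.)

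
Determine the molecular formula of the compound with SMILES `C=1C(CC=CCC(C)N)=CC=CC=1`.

C12H17N

Heavy atoms from the SMILES: 12 C, 1 N.
Implicit hydrogens by atom environment:
  5 × C (aromatic): 1 H each → 5
  3 × C: 1 H each → 3
  2 × C: 2 H each → 4
  1 × C: 3 H
  1 × C (aromatic): no H
  1 × N: 2 H
  Total hydrogens = 17.
Molecular formula: C12H17N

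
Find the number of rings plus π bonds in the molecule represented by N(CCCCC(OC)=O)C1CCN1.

Molecular formula from the SMILES: C9H18N2O2.
DoU = (2C + 2 + N − H − X)/2 = (2·9 + 2 + 2 − 18 − 0)/2 = 4/2 = 2.
(Structurally: 1 ring(s) + 1 π bond(s) = 2.)

2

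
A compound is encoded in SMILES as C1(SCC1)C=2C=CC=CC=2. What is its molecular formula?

Heavy atoms from the SMILES: 9 C, 1 S.
Implicit hydrogens by atom environment:
  5 × C (aromatic): 1 H each → 5
  2 × C: 2 H each → 4
  1 × C: 1 H
  1 × C (aromatic): no H
  1 × S: no H
  Total hydrogens = 10.
Molecular formula: C9H10S

C9H10S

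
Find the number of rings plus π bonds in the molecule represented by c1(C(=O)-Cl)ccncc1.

Molecular formula from the SMILES: C6H4ClNO.
DoU = (2C + 2 + N − H − X)/2 = (2·6 + 2 + 1 − 4 − 1)/2 = 10/2 = 5.
(Structurally: 1 ring(s) + 4 π bond(s) = 5.)

5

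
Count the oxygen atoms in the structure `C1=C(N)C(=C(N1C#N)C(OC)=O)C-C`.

The symbol for oxygen appears 2 times in the SMILES.

2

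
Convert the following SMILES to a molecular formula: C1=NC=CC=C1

Heavy atoms from the SMILES: 5 C, 1 N.
Implicit hydrogens by atom environment:
  5 × C (aromatic): 1 H each → 5
  1 × N (aromatic): no H
  Total hydrogens = 5.
Molecular formula: C5H5N

C5H5N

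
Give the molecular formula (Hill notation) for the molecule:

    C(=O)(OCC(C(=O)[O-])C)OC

Heavy atoms from the SMILES: 6 C, 5 O.
Implicit hydrogens by atom environment:
  4 × O: no H
  2 × C: 3 H each → 6
  2 × C: no H
  1 × C: 2 H
  1 × C: 1 H
  1 × O (charge -1): no H
  Total hydrogens = 9.
Net charge -1.
Molecular formula: C6H9O5-

C6H9O5-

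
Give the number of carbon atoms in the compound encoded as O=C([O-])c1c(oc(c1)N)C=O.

6

The symbol for carbon appears 6 times in the SMILES. Lowercase c denotes aromatic carbon and counts toward C.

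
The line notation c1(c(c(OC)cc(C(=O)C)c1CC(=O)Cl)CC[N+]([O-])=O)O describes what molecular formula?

Heavy atoms from the SMILES: 13 C, 1 Cl, 1 N, 6 O.
Implicit hydrogens by atom environment:
  5 × C (aromatic): no H
  4 × O: no H
  3 × C: 2 H each → 6
  2 × C: 3 H each → 6
  2 × C: no H
  1 × C (aromatic): 1 H
  1 × Cl: no H
  1 × N (charge +1): no H
  1 × O: 1 H
  1 × O (charge -1): no H
  Total hydrogens = 14.
Molecular formula: C13H14ClNO6

C13H14ClNO6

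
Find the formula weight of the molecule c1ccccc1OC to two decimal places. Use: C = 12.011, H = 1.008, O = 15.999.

108.14

Molecular formula: C7H8O.
M = 7×12.011 + 8×1.008 + 1×15.999 = 108.14 g/mol.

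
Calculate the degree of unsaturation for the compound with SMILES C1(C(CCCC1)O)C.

Molecular formula from the SMILES: C7H14O.
DoU = (2C + 2 + N − H − X)/2 = (2·7 + 2 + 0 − 14 − 0)/2 = 2/2 = 1.
(Structurally: 1 ring(s) + 0 π bond(s) = 1.)

1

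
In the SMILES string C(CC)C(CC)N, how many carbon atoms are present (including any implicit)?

6

The symbol for carbon appears 6 times in the SMILES.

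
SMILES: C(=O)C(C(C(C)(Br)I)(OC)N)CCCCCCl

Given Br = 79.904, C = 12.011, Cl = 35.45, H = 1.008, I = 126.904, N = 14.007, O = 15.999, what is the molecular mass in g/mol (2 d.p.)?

440.54

Molecular formula: C11H20BrClINO2.
M = 1×79.904 + 11×12.011 + 1×35.45 + 20×1.008 + 1×126.904 + 1×14.007 + 2×15.999 = 440.54 g/mol.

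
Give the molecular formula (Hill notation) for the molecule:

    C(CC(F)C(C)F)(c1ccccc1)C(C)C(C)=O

Heavy atoms from the SMILES: 15 C, 2 F, 1 O.
Implicit hydrogens by atom environment:
  5 × C (aromatic): 1 H each → 5
  4 × C: 1 H each → 4
  3 × C: 3 H each → 9
  2 × F: no H
  1 × C: 2 H
  1 × C: no H
  1 × C (aromatic): no H
  1 × O: no H
  Total hydrogens = 20.
Molecular formula: C15H20F2O

C15H20F2O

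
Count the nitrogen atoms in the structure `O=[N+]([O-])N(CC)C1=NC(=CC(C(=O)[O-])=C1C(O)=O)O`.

The symbol for nitrogen appears 3 times in the SMILES.

3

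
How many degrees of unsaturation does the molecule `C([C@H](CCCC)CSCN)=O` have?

Molecular formula from the SMILES: C8H17NOS.
DoU = (2C + 2 + N − H − X)/2 = (2·8 + 2 + 1 − 17 − 0)/2 = 2/2 = 1.
(Structurally: 0 ring(s) + 1 π bond(s) = 1.)

1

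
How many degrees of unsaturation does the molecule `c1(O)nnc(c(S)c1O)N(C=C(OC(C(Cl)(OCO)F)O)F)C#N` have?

7

Molecular formula from the SMILES: C10H9ClF2N4O6S.
DoU = (2C + 2 + N − H − X)/2 = (2·10 + 2 + 4 − 9 − 3)/2 = 14/2 = 7.
(Structurally: 1 ring(s) + 6 π bond(s) = 7.)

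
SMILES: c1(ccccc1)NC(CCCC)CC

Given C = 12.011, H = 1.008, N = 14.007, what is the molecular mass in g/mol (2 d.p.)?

191.32

Molecular formula: C13H21N.
M = 13×12.011 + 21×1.008 + 1×14.007 = 191.32 g/mol.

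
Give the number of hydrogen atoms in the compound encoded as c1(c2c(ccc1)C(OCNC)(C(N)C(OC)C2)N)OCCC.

27

Hydrogens are implicit in SMILES; fill each atom to its normal valence:
  4 × C: 2 H each → 8
  3 × C: 3 H each → 9
  3 × C (aromatic): 1 H each → 3
  3 × C (aromatic): no H
  3 × O: no H
  2 × C: 1 H each → 2
  2 × N: 2 H each → 4
  1 × C: no H
  1 × N: 1 H
  Total hydrogens = 27.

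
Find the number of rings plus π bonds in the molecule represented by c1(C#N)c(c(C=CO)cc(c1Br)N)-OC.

Molecular formula from the SMILES: C10H9BrN2O2.
DoU = (2C + 2 + N − H − X)/2 = (2·10 + 2 + 2 − 9 − 1)/2 = 14/2 = 7.
(Structurally: 1 ring(s) + 6 π bond(s) = 7.)

7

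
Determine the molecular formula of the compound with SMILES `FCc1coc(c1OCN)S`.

Heavy atoms from the SMILES: 6 C, 1 F, 1 N, 2 O, 1 S.
Implicit hydrogens by atom environment:
  3 × C (aromatic): no H
  2 × C: 2 H each → 4
  1 × C (aromatic): 1 H
  1 × F: no H
  1 × N: 2 H
  1 × O (aromatic): no H
  1 × O: no H
  1 × S: 1 H
  Total hydrogens = 8.
Molecular formula: C6H8FNO2S

C6H8FNO2S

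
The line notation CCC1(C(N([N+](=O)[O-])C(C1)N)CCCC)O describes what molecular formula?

C10H21N3O3

Heavy atoms from the SMILES: 10 C, 3 N, 3 O.
Implicit hydrogens by atom environment:
  5 × C: 2 H each → 10
  2 × C: 3 H each → 6
  2 × C: 1 H each → 2
  1 × C: no H
  1 × N: 2 H
  1 × N: no H
  1 × N (charge +1): no H
  1 × O: 1 H
  1 × O: no H
  1 × O (charge -1): no H
  Total hydrogens = 21.
Molecular formula: C10H21N3O3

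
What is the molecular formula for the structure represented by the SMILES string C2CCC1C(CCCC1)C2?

C10H18

Heavy atoms from the SMILES: 10 C.
Implicit hydrogens by atom environment:
  8 × C: 2 H each → 16
  2 × C: 1 H each → 2
  Total hydrogens = 18.
Molecular formula: C10H18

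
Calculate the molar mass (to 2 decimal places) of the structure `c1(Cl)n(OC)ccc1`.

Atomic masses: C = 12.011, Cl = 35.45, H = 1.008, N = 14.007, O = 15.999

Molecular formula: C5H6ClNO.
M = 5×12.011 + 1×35.45 + 6×1.008 + 1×14.007 + 1×15.999 = 131.56 g/mol.

131.56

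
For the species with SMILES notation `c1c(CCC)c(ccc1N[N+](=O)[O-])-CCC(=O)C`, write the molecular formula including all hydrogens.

C13H18N2O3

Heavy atoms from the SMILES: 13 C, 2 N, 3 O.
Implicit hydrogens by atom environment:
  4 × C: 2 H each → 8
  3 × C (aromatic): 1 H each → 3
  3 × C (aromatic): no H
  2 × C: 3 H each → 6
  2 × O: no H
  1 × C: no H
  1 × N: 1 H
  1 × N (charge +1): no H
  1 × O (charge -1): no H
  Total hydrogens = 18.
Molecular formula: C13H18N2O3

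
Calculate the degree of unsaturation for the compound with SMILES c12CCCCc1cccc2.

Molecular formula from the SMILES: C10H12.
DoU = (2C + 2 + N − H − X)/2 = (2·10 + 2 + 0 − 12 − 0)/2 = 10/2 = 5.
(Structurally: 2 ring(s) + 3 π bond(s) = 5.)

5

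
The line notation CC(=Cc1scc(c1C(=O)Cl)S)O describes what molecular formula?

C8H7ClO2S2

Heavy atoms from the SMILES: 8 C, 1 Cl, 2 O, 2 S.
Implicit hydrogens by atom environment:
  3 × C (aromatic): no H
  2 × C: no H
  1 × C: 3 H
  1 × C (aromatic): 1 H
  1 × C: 1 H
  1 × Cl: no H
  1 × O: 1 H
  1 × O: no H
  1 × S: 1 H
  1 × S (aromatic): no H
  Total hydrogens = 7.
Molecular formula: C8H7ClO2S2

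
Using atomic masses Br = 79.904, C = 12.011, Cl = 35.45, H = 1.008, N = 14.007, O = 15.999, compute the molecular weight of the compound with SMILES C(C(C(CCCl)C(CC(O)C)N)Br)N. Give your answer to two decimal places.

Molecular formula: C9H20BrClN2O.
M = 1×79.904 + 9×12.011 + 1×35.45 + 20×1.008 + 2×14.007 + 1×15.999 = 287.63 g/mol.

287.63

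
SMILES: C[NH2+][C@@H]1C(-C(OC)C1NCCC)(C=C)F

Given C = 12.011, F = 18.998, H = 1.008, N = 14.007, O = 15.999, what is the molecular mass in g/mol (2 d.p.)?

Molecular formula: C11H22FN2O+.
M = 11×12.011 + 1×18.998 + 22×1.008 + 2×14.007 + 1×15.999 = 217.31 g/mol.

217.31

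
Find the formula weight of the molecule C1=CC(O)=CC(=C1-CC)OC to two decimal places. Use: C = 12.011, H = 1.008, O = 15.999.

Molecular formula: C9H12O2.
M = 9×12.011 + 12×1.008 + 2×15.999 = 152.19 g/mol.

152.19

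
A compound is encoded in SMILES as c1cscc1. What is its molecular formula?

Heavy atoms from the SMILES: 4 C, 1 S.
Implicit hydrogens by atom environment:
  4 × C (aromatic): 1 H each → 4
  1 × S (aromatic): no H
  Total hydrogens = 4.
Molecular formula: C4H4S

C4H4S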